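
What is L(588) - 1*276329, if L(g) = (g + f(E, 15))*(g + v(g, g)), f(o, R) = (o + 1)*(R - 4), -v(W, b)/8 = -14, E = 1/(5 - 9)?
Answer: 141046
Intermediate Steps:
E = -1/4 (E = 1/(-4) = -1/4 ≈ -0.25000)
v(W, b) = 112 (v(W, b) = -8*(-14) = 112)
f(o, R) = (1 + o)*(-4 + R)
L(g) = (112 + g)*(33/4 + g) (L(g) = (g + (-4 + 15 - 4*(-1/4) + 15*(-1/4)))*(g + 112) = (g + (-4 + 15 + 1 - 15/4))*(112 + g) = (g + 33/4)*(112 + g) = (33/4 + g)*(112 + g) = (112 + g)*(33/4 + g))
L(588) - 1*276329 = (924 + 588**2 + (481/4)*588) - 1*276329 = (924 + 345744 + 70707) - 276329 = 417375 - 276329 = 141046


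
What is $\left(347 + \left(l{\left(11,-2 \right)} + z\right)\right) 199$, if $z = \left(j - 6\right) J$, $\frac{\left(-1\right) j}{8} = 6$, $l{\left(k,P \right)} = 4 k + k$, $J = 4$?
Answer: $37014$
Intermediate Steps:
$l{\left(k,P \right)} = 5 k$
$j = -48$ ($j = \left(-8\right) 6 = -48$)
$z = -216$ ($z = \left(-48 - 6\right) 4 = \left(-54\right) 4 = -216$)
$\left(347 + \left(l{\left(11,-2 \right)} + z\right)\right) 199 = \left(347 + \left(5 \cdot 11 - 216\right)\right) 199 = \left(347 + \left(55 - 216\right)\right) 199 = \left(347 - 161\right) 199 = 186 \cdot 199 = 37014$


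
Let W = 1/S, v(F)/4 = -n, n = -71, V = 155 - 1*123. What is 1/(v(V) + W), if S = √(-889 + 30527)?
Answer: 8417192/2390482527 - √29638/2390482527 ≈ 0.0035211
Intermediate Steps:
V = 32 (V = 155 - 123 = 32)
S = √29638 ≈ 172.16
v(F) = 284 (v(F) = 4*(-1*(-71)) = 4*71 = 284)
W = √29638/29638 (W = 1/(√29638) = √29638/29638 ≈ 0.0058087)
1/(v(V) + W) = 1/(284 + √29638/29638)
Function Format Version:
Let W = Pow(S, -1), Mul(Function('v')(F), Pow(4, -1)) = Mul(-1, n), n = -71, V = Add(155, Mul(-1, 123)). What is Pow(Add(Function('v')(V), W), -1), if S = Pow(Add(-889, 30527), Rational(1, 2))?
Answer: Add(Rational(8417192, 2390482527), Mul(Rational(-1, 2390482527), Pow(29638, Rational(1, 2)))) ≈ 0.0035211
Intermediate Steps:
V = 32 (V = Add(155, -123) = 32)
S = Pow(29638, Rational(1, 2)) ≈ 172.16
Function('v')(F) = 284 (Function('v')(F) = Mul(4, Mul(-1, -71)) = Mul(4, 71) = 284)
W = Mul(Rational(1, 29638), Pow(29638, Rational(1, 2))) (W = Pow(Pow(29638, Rational(1, 2)), -1) = Mul(Rational(1, 29638), Pow(29638, Rational(1, 2))) ≈ 0.0058087)
Pow(Add(Function('v')(V), W), -1) = Pow(Add(284, Mul(Rational(1, 29638), Pow(29638, Rational(1, 2)))), -1)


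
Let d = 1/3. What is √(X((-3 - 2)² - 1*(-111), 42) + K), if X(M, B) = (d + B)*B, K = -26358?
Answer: 2*I*√6145 ≈ 156.78*I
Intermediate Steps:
d = ⅓ ≈ 0.33333
X(M, B) = B*(⅓ + B) (X(M, B) = (⅓ + B)*B = B*(⅓ + B))
√(X((-3 - 2)² - 1*(-111), 42) + K) = √(42*(⅓ + 42) - 26358) = √(42*(127/3) - 26358) = √(1778 - 26358) = √(-24580) = 2*I*√6145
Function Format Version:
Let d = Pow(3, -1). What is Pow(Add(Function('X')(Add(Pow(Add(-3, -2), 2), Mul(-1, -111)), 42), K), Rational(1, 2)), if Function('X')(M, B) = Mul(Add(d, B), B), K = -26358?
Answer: Mul(2, I, Pow(6145, Rational(1, 2))) ≈ Mul(156.78, I)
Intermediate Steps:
d = Rational(1, 3) ≈ 0.33333
Function('X')(M, B) = Mul(B, Add(Rational(1, 3), B)) (Function('X')(M, B) = Mul(Add(Rational(1, 3), B), B) = Mul(B, Add(Rational(1, 3), B)))
Pow(Add(Function('X')(Add(Pow(Add(-3, -2), 2), Mul(-1, -111)), 42), K), Rational(1, 2)) = Pow(Add(Mul(42, Add(Rational(1, 3), 42)), -26358), Rational(1, 2)) = Pow(Add(Mul(42, Rational(127, 3)), -26358), Rational(1, 2)) = Pow(Add(1778, -26358), Rational(1, 2)) = Pow(-24580, Rational(1, 2)) = Mul(2, I, Pow(6145, Rational(1, 2)))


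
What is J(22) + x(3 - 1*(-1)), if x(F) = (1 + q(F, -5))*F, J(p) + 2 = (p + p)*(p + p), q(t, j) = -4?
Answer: 1922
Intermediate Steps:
J(p) = -2 + 4*p² (J(p) = -2 + (p + p)*(p + p) = -2 + (2*p)*(2*p) = -2 + 4*p²)
x(F) = -3*F (x(F) = (1 - 4)*F = -3*F)
J(22) + x(3 - 1*(-1)) = (-2 + 4*22²) - 3*(3 - 1*(-1)) = (-2 + 4*484) - 3*(3 + 1) = (-2 + 1936) - 3*4 = 1934 - 12 = 1922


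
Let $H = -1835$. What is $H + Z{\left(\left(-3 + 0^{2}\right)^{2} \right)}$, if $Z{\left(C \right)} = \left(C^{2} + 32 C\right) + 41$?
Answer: $-1425$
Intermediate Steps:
$Z{\left(C \right)} = 41 + C^{2} + 32 C$
$H + Z{\left(\left(-3 + 0^{2}\right)^{2} \right)} = -1835 + \left(41 + \left(\left(-3 + 0^{2}\right)^{2}\right)^{2} + 32 \left(-3 + 0^{2}\right)^{2}\right) = -1835 + \left(41 + \left(\left(-3 + 0\right)^{2}\right)^{2} + 32 \left(-3 + 0\right)^{2}\right) = -1835 + \left(41 + \left(\left(-3\right)^{2}\right)^{2} + 32 \left(-3\right)^{2}\right) = -1835 + \left(41 + 9^{2} + 32 \cdot 9\right) = -1835 + \left(41 + 81 + 288\right) = -1835 + 410 = -1425$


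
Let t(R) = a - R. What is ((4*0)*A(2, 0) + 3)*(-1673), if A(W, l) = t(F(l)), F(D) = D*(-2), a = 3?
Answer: -5019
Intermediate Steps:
F(D) = -2*D
t(R) = 3 - R
A(W, l) = 3 + 2*l (A(W, l) = 3 - (-2)*l = 3 + 2*l)
((4*0)*A(2, 0) + 3)*(-1673) = ((4*0)*(3 + 2*0) + 3)*(-1673) = (0*(3 + 0) + 3)*(-1673) = (0*3 + 3)*(-1673) = (0 + 3)*(-1673) = 3*(-1673) = -5019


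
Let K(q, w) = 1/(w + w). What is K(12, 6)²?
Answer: 1/144 ≈ 0.0069444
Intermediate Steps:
K(q, w) = 1/(2*w)
K(12, 6)² = ((½)/6)² = ((½)*(⅙))² = (1/12)² = 1/144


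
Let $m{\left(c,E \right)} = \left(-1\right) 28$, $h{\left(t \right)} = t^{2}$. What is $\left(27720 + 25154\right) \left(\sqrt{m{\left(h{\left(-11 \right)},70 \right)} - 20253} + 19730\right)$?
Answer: $1043204020 + 52874 i \sqrt{20281} \approx 1.0432 \cdot 10^{9} + 7.5299 \cdot 10^{6} i$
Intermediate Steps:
$m{\left(c,E \right)} = -28$
$\left(27720 + 25154\right) \left(\sqrt{m{\left(h{\left(-11 \right)},70 \right)} - 20253} + 19730\right) = \left(27720 + 25154\right) \left(\sqrt{-28 - 20253} + 19730\right) = 52874 \left(\sqrt{-20281} + 19730\right) = 52874 \left(i \sqrt{20281} + 19730\right) = 52874 \left(19730 + i \sqrt{20281}\right) = 1043204020 + 52874 i \sqrt{20281}$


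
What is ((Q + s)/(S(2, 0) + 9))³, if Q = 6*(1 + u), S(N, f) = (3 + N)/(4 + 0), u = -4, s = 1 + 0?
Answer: -314432/68921 ≈ -4.5622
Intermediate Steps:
s = 1
S(N, f) = ¾ + N/4 (S(N, f) = (3 + N)/4 = (3 + N)*(¼) = ¾ + N/4)
Q = -18 (Q = 6*(1 - 4) = 6*(-3) = -18)
((Q + s)/(S(2, 0) + 9))³ = ((-18 + 1)/((¾ + (¼)*2) + 9))³ = (-17/((¾ + ½) + 9))³ = (-17/(5/4 + 9))³ = (-17/41/4)³ = (-17*4/41)³ = (-68/41)³ = -314432/68921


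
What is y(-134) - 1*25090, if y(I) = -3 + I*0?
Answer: -25093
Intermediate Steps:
y(I) = -3 (y(I) = -3 + 0 = -3)
y(-134) - 1*25090 = -3 - 1*25090 = -3 - 25090 = -25093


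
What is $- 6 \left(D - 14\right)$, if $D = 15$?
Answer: $-6$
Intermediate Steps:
$- 6 \left(D - 14\right) = - 6 \left(15 - 14\right) = \left(-6\right) 1 = -6$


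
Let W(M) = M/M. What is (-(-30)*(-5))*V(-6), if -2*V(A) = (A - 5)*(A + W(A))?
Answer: 4125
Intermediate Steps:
W(M) = 1
V(A) = -(1 + A)*(-5 + A)/2 (V(A) = -(A - 5)*(A + 1)/2 = -(-5 + A)*(1 + A)/2 = -(1 + A)*(-5 + A)/2)
(-(-30)*(-5))*V(-6) = (-(-30)*(-5))*(5/2 + 2*(-6) - 1/2*(-6)**2) = (-5*30)*(5/2 - 12 - 1/2*36) = -150*(5/2 - 12 - 18) = -150*(-55/2) = 4125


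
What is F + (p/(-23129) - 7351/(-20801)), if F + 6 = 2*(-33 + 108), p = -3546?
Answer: 69523093001/481106329 ≈ 144.51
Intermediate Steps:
F = 144 (F = -6 + 2*(-33 + 108) = -6 + 2*75 = -6 + 150 = 144)
F + (p/(-23129) - 7351/(-20801)) = 144 + (-3546/(-23129) - 7351/(-20801)) = 144 + (-3546*(-1/23129) - 7351*(-1/20801)) = 144 + (3546/23129 + 7351/20801) = 144 + 243781625/481106329 = 69523093001/481106329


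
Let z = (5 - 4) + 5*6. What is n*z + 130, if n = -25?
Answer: -645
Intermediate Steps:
z = 31 (z = 1 + 30 = 31)
n*z + 130 = -25*31 + 130 = -775 + 130 = -645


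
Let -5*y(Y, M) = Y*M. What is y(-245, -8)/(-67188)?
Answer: 98/16797 ≈ 0.0058344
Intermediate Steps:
y(Y, M) = -M*Y/5 (y(Y, M) = -Y*M/5 = -M*Y/5)
y(-245, -8)/(-67188) = -⅕*(-8)*(-245)/(-67188) = -392*(-1/67188) = 98/16797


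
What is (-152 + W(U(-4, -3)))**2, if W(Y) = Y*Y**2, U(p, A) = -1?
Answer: 23409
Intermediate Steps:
W(Y) = Y**3
(-152 + W(U(-4, -3)))**2 = (-152 + (-1)**3)**2 = (-152 - 1)**2 = (-153)**2 = 23409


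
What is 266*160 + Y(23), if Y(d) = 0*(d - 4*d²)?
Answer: 42560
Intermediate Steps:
Y(d) = 0
266*160 + Y(23) = 266*160 + 0 = 42560 + 0 = 42560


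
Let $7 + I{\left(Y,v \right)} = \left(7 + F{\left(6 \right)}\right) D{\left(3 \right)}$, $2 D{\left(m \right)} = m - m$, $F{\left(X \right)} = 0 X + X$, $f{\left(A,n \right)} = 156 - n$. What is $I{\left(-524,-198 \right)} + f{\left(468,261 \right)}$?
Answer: $-112$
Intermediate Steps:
$F{\left(X \right)} = X$ ($F{\left(X \right)} = 0 + X = X$)
$D{\left(m \right)} = 0$ ($D{\left(m \right)} = \frac{m - m}{2} = \frac{1}{2} \cdot 0 = 0$)
$I{\left(Y,v \right)} = -7$ ($I{\left(Y,v \right)} = -7 + \left(7 + 6\right) 0 = -7 + 13 \cdot 0 = -7 + 0 = -7$)
$I{\left(-524,-198 \right)} + f{\left(468,261 \right)} = -7 + \left(156 - 261\right) = -7 - 105 = -112$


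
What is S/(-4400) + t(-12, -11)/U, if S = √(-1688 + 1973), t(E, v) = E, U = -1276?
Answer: 3/319 - √285/4400 ≈ 0.0055676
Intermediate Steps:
S = √285 ≈ 16.882
S/(-4400) + t(-12, -11)/U = √285/(-4400) - 12/(-1276) = √285*(-1/4400) - 12*(-1/1276) = -√285/4400 + 3/319 = 3/319 - √285/4400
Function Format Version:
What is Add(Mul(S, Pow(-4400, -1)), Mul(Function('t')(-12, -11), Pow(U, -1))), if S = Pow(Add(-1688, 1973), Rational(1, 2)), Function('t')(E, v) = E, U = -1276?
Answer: Add(Rational(3, 319), Mul(Rational(-1, 4400), Pow(285, Rational(1, 2)))) ≈ 0.0055676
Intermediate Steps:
S = Pow(285, Rational(1, 2)) ≈ 16.882
Add(Mul(S, Pow(-4400, -1)), Mul(Function('t')(-12, -11), Pow(U, -1))) = Add(Mul(Pow(285, Rational(1, 2)), Pow(-4400, -1)), Mul(-12, Pow(-1276, -1))) = Add(Mul(Pow(285, Rational(1, 2)), Rational(-1, 4400)), Mul(-12, Rational(-1, 1276))) = Add(Mul(Rational(-1, 4400), Pow(285, Rational(1, 2))), Rational(3, 319)) = Add(Rational(3, 319), Mul(Rational(-1, 4400), Pow(285, Rational(1, 2))))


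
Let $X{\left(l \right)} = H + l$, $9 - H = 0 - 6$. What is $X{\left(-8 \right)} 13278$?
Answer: $92946$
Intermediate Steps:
$H = 15$ ($H = 9 - \left(0 - 6\right) = 9 - -6 = 9 + 6 = 15$)
$X{\left(l \right)} = 15 + l$
$X{\left(-8 \right)} 13278 = \left(15 - 8\right) 13278 = 7 \cdot 13278 = 92946$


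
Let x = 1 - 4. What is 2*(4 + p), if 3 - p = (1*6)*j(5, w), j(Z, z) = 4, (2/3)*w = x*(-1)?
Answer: -34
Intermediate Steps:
x = -3
w = 9/2 (w = 3*(-3*(-1))/2 = (3/2)*3 = 9/2 ≈ 4.5000)
p = -21 (p = 3 - 1*6*4 = 3 - 6*4 = 3 - 1*24 = 3 - 24 = -21)
2*(4 + p) = 2*(4 - 21) = 2*(-17) = -34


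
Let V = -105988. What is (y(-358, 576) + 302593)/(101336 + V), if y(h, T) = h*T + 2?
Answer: -96387/4652 ≈ -20.719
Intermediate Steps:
y(h, T) = 2 + T*h (y(h, T) = T*h + 2 = 2 + T*h)
(y(-358, 576) + 302593)/(101336 + V) = ((2 + 576*(-358)) + 302593)/(101336 - 105988) = ((2 - 206208) + 302593)/(-4652) = (-206206 + 302593)*(-1/4652) = 96387*(-1/4652) = -96387/4652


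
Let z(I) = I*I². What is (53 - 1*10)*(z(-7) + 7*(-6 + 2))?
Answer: -15953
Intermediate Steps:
z(I) = I³
(53 - 1*10)*(z(-7) + 7*(-6 + 2)) = (53 - 1*10)*((-7)³ + 7*(-6 + 2)) = (53 - 10)*(-343 + 7*(-4)) = 43*(-343 - 28) = 43*(-371) = -15953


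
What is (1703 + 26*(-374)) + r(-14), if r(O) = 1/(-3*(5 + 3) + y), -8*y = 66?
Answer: -1034713/129 ≈ -8021.0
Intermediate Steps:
y = -33/4 (y = -⅛*66 = -33/4 ≈ -8.2500)
r(O) = -4/129 (r(O) = 1/(-3*(5 + 3) - 33/4) = 1/(-3*8 - 33/4) = 1/(-24 - 33/4) = 1/(-129/4) = -4/129)
(1703 + 26*(-374)) + r(-14) = (1703 + 26*(-374)) - 4/129 = (1703 - 9724) - 4/129 = -8021 - 4/129 = -1034713/129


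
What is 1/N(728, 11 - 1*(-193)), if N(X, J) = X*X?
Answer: 1/529984 ≈ 1.8868e-6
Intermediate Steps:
N(X, J) = X²
1/N(728, 11 - 1*(-193)) = 1/(728²) = 1/529984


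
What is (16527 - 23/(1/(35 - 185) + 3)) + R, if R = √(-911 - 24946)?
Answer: 7417173/449 + 39*I*√17 ≈ 16519.0 + 160.8*I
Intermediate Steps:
R = 39*I*√17 (R = √(-25857) = 39*I*√17 ≈ 160.8*I)
(16527 - 23/(1/(35 - 185) + 3)) + R = (16527 - 23/(1/(35 - 185) + 3)) + 39*I*√17 = (16527 - 23/(1/(-150) + 3)) + 39*I*√17 = (16527 - 23/(-1/150 + 3)) + 39*I*√17 = (16527 - 23/(449/150)) + 39*I*√17 = (16527 + (150/449)*(-23)) + 39*I*√17 = (16527 - 3450/449) + 39*I*√17 = 7417173/449 + 39*I*√17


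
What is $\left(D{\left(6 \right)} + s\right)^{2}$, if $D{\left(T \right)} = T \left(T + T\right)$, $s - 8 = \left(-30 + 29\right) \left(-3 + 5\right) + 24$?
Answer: $10404$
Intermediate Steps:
$s = 30$ ($s = 8 + \left(\left(-30 + 29\right) \left(-3 + 5\right) + 24\right) = 8 + \left(\left(-1\right) 2 + 24\right) = 8 + \left(-2 + 24\right) = 8 + 22 = 30$)
$D{\left(T \right)} = 2 T^{2}$ ($D{\left(T \right)} = T 2 T = 2 T^{2}$)
$\left(D{\left(6 \right)} + s\right)^{2} = \left(2 \cdot 6^{2} + 30\right)^{2} = \left(2 \cdot 36 + 30\right)^{2} = \left(72 + 30\right)^{2} = 102^{2} = 10404$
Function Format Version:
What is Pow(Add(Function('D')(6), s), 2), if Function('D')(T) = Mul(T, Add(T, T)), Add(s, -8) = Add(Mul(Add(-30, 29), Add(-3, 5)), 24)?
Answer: 10404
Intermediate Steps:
s = 30 (s = Add(8, Add(Mul(Add(-30, 29), Add(-3, 5)), 24)) = Add(8, Add(Mul(-1, 2), 24)) = Add(8, Add(-2, 24)) = Add(8, 22) = 30)
Function('D')(T) = Mul(2, Pow(T, 2)) (Function('D')(T) = Mul(T, Mul(2, T)) = Mul(2, Pow(T, 2)))
Pow(Add(Function('D')(6), s), 2) = Pow(Add(Mul(2, Pow(6, 2)), 30), 2) = Pow(Add(Mul(2, 36), 30), 2) = Pow(Add(72, 30), 2) = Pow(102, 2) = 10404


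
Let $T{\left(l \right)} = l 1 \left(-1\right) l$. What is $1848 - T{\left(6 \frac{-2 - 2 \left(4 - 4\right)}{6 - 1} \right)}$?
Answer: $\frac{46344}{25} \approx 1853.8$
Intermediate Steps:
$T{\left(l \right)} = - l^{2}$ ($T{\left(l \right)} = l \left(-1\right) l = - l l = - l^{2}$)
$1848 - T{\left(6 \frac{-2 - 2 \left(4 - 4\right)}{6 - 1} \right)} = 1848 - - \left(6 \frac{-2 - 2 \left(4 - 4\right)}{6 - 1}\right)^{2} = 1848 - - \left(6 \frac{-2 - 0}{5}\right)^{2} = 1848 - - \left(6 \left(-2 + 0\right) \frac{1}{5}\right)^{2} = 1848 - - \left(6 \left(\left(-2\right) \frac{1}{5}\right)\right)^{2} = 1848 - - \left(6 \left(- \frac{2}{5}\right)\right)^{2} = 1848 - - \left(- \frac{12}{5}\right)^{2} = 1848 - \left(-1\right) \frac{144}{25} = 1848 - - \frac{144}{25} = 1848 + \frac{144}{25} = \frac{46344}{25}$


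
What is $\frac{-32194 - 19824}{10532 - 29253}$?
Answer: $\frac{52018}{18721} \approx 2.7786$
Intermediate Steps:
$\frac{-32194 - 19824}{10532 - 29253} = - \frac{52018}{-18721} = \left(-52018\right) \left(- \frac{1}{18721}\right) = \frac{52018}{18721}$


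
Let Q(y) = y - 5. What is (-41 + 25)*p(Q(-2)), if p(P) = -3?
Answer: 48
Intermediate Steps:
Q(y) = -5 + y
(-41 + 25)*p(Q(-2)) = (-41 + 25)*(-3) = -16*(-3) = 48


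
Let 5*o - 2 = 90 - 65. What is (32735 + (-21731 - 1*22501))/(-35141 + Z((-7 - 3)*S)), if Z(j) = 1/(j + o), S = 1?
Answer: 264431/808248 ≈ 0.32717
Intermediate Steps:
o = 27/5 (o = 2/5 + (90 - 65)/5 = 2/5 + (1/5)*25 = 2/5 + 5 = 27/5 ≈ 5.4000)
Z(j) = 1/(27/5 + j) (Z(j) = 1/(j + 27/5) = 1/(27/5 + j))
(32735 + (-21731 - 1*22501))/(-35141 + Z((-7 - 3)*S)) = (32735 + (-21731 - 1*22501))/(-35141 + 5/(27 + 5*((-7 - 3)*1))) = (32735 + (-21731 - 22501))/(-35141 + 5/(27 + 5*(-10*1))) = (32735 - 44232)/(-35141 + 5/(27 + 5*(-10))) = -11497/(-35141 + 5/(27 - 50)) = -11497/(-35141 + 5/(-23)) = -11497/(-35141 + 5*(-1/23)) = -11497/(-35141 - 5/23) = -11497/(-808248/23) = -11497*(-23/808248) = 264431/808248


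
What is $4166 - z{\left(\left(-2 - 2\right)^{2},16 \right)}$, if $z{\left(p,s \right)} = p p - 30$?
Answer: $3940$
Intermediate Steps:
$z{\left(p,s \right)} = -30 + p^{2}$ ($z{\left(p,s \right)} = p^{2} - 30 = -30 + p^{2}$)
$4166 - z{\left(\left(-2 - 2\right)^{2},16 \right)} = 4166 - \left(-30 + \left(\left(-2 - 2\right)^{2}\right)^{2}\right) = 4166 - \left(-30 + \left(\left(-4\right)^{2}\right)^{2}\right) = 4166 - \left(-30 + 16^{2}\right) = 4166 - \left(-30 + 256\right) = 4166 - 226 = 3940$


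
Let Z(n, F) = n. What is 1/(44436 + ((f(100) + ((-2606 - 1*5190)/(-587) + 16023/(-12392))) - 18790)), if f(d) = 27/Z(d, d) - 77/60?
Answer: 545557800/13997362696721 ≈ 3.8976e-5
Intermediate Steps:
f(d) = -77/60 + 27/d (f(d) = 27/d - 77/60 = -77/60 + 27/d)
1/(44436 + ((f(100) + ((-2606 - 1*5190)/(-587) + 16023/(-12392))) - 18790)) = 1/(44436 + (((-77/60 + 27/100) + ((-2606 - 1*5190)/(-587) + 16023/(-12392))) - 18790)) = 1/(44436 + (((-77/60 + 27*(1/100)) + ((-2606 - 5190)*(-1/587) + 16023*(-1/12392))) - 18790)) = 1/(44436 + (((-77/60 + 27/100) + (-7796*(-1/587) - 16023/12392)) - 18790)) = 1/(44436 + ((-76/75 + (7796/587 - 16023/12392)) - 18790)) = 1/(44436 + ((-76/75 + 87202531/7274104) - 18790)) = 1/(44436 + (5987357921/545557800 - 18790)) = 1/(44436 - 10245043704079/545557800) = 1/(13997362696721/545557800) = 545557800/13997362696721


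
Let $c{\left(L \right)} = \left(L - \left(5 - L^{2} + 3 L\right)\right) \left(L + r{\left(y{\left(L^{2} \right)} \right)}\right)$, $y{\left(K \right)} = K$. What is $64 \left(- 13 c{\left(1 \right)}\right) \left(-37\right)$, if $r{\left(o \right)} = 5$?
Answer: $-1108224$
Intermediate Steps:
$c{\left(L \right)} = \left(5 + L\right) \left(-5 + L^{2} - 2 L\right)$ ($c{\left(L \right)} = \left(L - \left(5 - L^{2} + 3 L\right)\right) \left(L + 5\right) = \left(L - \left(5 - L^{2} + 3 L\right)\right) \left(5 + L\right) = \left(-5 + L^{2} - 2 L\right) \left(5 + L\right) = \left(5 + L\right) \left(-5 + L^{2} - 2 L\right)$)
$64 \left(- 13 c{\left(1 \right)}\right) \left(-37\right) = 64 \left(- 13 \left(-25 + 1^{3} - 15 + 3 \cdot 1^{2}\right)\right) \left(-37\right) = 64 \left(- 13 \left(-25 + 1 - 15 + 3 \cdot 1\right)\right) \left(-37\right) = 64 \left(- 13 \left(-25 + 1 - 15 + 3\right)\right) \left(-37\right) = 64 \left(\left(-13\right) \left(-36\right)\right) \left(-37\right) = 64 \cdot 468 \left(-37\right) = 29952 \left(-37\right) = -1108224$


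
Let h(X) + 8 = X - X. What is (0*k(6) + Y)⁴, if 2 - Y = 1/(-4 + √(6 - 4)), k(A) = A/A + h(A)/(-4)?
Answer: (32 + √2)⁴/38416 ≈ 32.450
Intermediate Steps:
h(X) = -8 (h(X) = -8 + (X - X) = -8 + 0 = -8)
k(A) = 3 (k(A) = A/A - 8/(-4) = 1 - 8*(-¼) = 1 + 2 = 3)
Y = 2 - 1/(-4 + √2) (Y = 2 - 1/(-4 + √(6 - 4)) = 2 - 1/(-4 + √2) ≈ 2.3867)
(0*k(6) + Y)⁴ = (0*3 + (16/7 + √2/14))⁴ = (0 + (16/7 + √2/14))⁴ = (16/7 + √2/14)⁴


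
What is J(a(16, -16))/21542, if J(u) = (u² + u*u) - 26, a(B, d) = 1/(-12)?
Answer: -1871/1551024 ≈ -0.0012063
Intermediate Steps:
a(B, d) = -1/12
J(u) = -26 + 2*u² (J(u) = (u² + u²) - 26 = 2*u² - 26 = -26 + 2*u²)
J(a(16, -16))/21542 = (-26 + 2*(-1/12)²)/21542 = (-26 + 2*(1/144))*(1/21542) = (-26 + 1/72)*(1/21542) = -1871/72*1/21542 = -1871/1551024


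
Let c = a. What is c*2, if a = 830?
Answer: 1660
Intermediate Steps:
c = 830
c*2 = 830*2 = 1660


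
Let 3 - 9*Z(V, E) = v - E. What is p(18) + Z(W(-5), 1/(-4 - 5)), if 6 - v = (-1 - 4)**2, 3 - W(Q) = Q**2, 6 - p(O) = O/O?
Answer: 602/81 ≈ 7.4321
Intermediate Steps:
p(O) = 5 (p(O) = 6 - O/O = 6 - 1*1 = 6 - 1 = 5)
W(Q) = 3 - Q**2
v = -19 (v = 6 - (-1 - 4)**2 = 6 - 1*(-5)**2 = 6 - 1*25 = 6 - 25 = -19)
Z(V, E) = 22/9 + E/9 (Z(V, E) = 1/3 - (-19 - E)/9 = 1/3 + (19/9 + E/9) = 22/9 + E/9)
p(18) + Z(W(-5), 1/(-4 - 5)) = 5 + (22/9 + 1/(9*(-4 - 5))) = 5 + (22/9 + (1/9)/(-9)) = 5 + (22/9 + (1/9)*(-1/9)) = 5 + (22/9 - 1/81) = 5 + 197/81 = 602/81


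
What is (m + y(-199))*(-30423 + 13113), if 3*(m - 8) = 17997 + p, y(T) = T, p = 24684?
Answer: -242963160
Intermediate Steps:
m = 14235 (m = 8 + (17997 + 24684)/3 = 8 + (⅓)*42681 = 8 + 14227 = 14235)
(m + y(-199))*(-30423 + 13113) = (14235 - 199)*(-30423 + 13113) = 14036*(-17310) = -242963160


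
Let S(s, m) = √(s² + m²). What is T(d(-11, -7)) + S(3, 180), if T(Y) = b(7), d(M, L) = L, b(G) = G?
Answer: 7 + 3*√3601 ≈ 187.02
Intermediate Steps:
T(Y) = 7
S(s, m) = √(m² + s²)
T(d(-11, -7)) + S(3, 180) = 7 + √(180² + 3²) = 7 + √(32400 + 9) = 7 + √32409 = 7 + 3*√3601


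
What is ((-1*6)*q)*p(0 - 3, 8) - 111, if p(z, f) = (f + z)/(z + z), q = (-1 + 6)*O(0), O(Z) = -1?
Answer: -136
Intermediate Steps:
q = -5 (q = (-1 + 6)*(-1) = 5*(-1) = -5)
p(z, f) = (f + z)/(2*z) (p(z, f) = (f + z)/((2*z)) = (f + z)*(1/(2*z)) = (f + z)/(2*z))
((-1*6)*q)*p(0 - 3, 8) - 111 = (-1*6*(-5))*((8 + (0 - 3))/(2*(0 - 3))) - 111 = (-6*(-5))*((½)*(8 - 3)/(-3)) - 111 = 30*((½)*(-⅓)*5) - 111 = 30*(-⅚) - 111 = -25 - 111 = -136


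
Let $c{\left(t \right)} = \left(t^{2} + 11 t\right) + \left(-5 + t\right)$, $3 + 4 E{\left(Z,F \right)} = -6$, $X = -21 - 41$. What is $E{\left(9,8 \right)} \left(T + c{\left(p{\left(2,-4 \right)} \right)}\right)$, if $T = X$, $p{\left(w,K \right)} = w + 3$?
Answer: $- \frac{81}{2} \approx -40.5$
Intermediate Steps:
$p{\left(w,K \right)} = 3 + w$
$X = -62$ ($X = -21 - 41 = -62$)
$E{\left(Z,F \right)} = - \frac{9}{4}$ ($E{\left(Z,F \right)} = - \frac{3}{4} + \frac{1}{4} \left(-6\right) = - \frac{3}{4} - \frac{3}{2} = - \frac{9}{4}$)
$c{\left(t \right)} = -5 + t^{2} + 12 t$
$T = -62$
$E{\left(9,8 \right)} \left(T + c{\left(p{\left(2,-4 \right)} \right)}\right) = - \frac{9 \left(-62 + \left(-5 + \left(3 + 2\right)^{2} + 12 \left(3 + 2\right)\right)\right)}{4} = - \frac{9 \left(-62 + \left(-5 + 5^{2} + 12 \cdot 5\right)\right)}{4} = - \frac{9 \left(-62 + \left(-5 + 25 + 60\right)\right)}{4} = - \frac{9 \left(-62 + 80\right)}{4} = \left(- \frac{9}{4}\right) 18 = - \frac{81}{2}$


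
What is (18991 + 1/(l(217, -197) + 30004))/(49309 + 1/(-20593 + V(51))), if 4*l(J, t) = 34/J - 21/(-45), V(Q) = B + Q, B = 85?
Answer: 151768686814826823/394058351724497108 ≈ 0.38514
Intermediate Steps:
V(Q) = 85 + Q
l(J, t) = 7/60 + 17/(2*J) (l(J, t) = (34/J - 21/(-45))/4 = (34/J - 21*(-1/45))/4 = (34/J + 7/15)/4 = (7/15 + 34/J)/4 = 7/60 + 17/(2*J))
(18991 + 1/(l(217, -197) + 30004))/(49309 + 1/(-20593 + V(51))) = (18991 + 1/((1/60)*(510 + 7*217)/217 + 30004))/(49309 + 1/(-20593 + (85 + 51))) = (18991 + 1/((1/60)*(1/217)*(510 + 1519) + 30004))/(49309 + 1/(-20593 + 136)) = (18991 + 1/((1/60)*(1/217)*2029 + 30004))/(49309 + 1/(-20457)) = (18991 + 1/(2029/13020 + 30004))/(49309 - 1/20457) = (18991 + 1/(390654109/13020))/(1008714212/20457) = (18991 + 13020/390654109)*(20457/1008714212) = (7418912197039/390654109)*(20457/1008714212) = 151768686814826823/394058351724497108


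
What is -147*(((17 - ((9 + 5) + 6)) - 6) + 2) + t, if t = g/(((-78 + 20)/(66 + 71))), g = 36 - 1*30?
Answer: 29430/29 ≈ 1014.8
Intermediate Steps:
g = 6 (g = 36 - 30 = 6)
t = -411/29 (t = 6/(((-78 + 20)/(66 + 71))) = 6/((-58/137)) = 6/((-58*1/137)) = 6/(-58/137) = 6*(-137/58) = -411/29 ≈ -14.172)
-147*(((17 - ((9 + 5) + 6)) - 6) + 2) + t = -147*(((17 - ((9 + 5) + 6)) - 6) + 2) - 411/29 = -147*(((17 - (14 + 6)) - 6) + 2) - 411/29 = -147*(((17 - 1*20) - 6) + 2) - 411/29 = -147*(((17 - 20) - 6) + 2) - 411/29 = -147*((-3 - 6) + 2) - 411/29 = -147*(-9 + 2) - 411/29 = -147*(-7) - 411/29 = 1029 - 411/29 = 29430/29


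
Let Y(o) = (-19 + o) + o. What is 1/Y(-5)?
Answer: -1/29 ≈ -0.034483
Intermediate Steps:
Y(o) = -19 + 2*o
1/Y(-5) = 1/(-19 + 2*(-5)) = 1/(-19 - 10) = 1/(-29) = -1/29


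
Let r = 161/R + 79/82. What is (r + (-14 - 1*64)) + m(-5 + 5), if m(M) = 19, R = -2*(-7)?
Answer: -1908/41 ≈ -46.537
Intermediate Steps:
R = 14
r = 511/41 (r = 161/14 + 79/82 = 161*(1/14) + 79*(1/82) = 23/2 + 79/82 = 511/41 ≈ 12.463)
(r + (-14 - 1*64)) + m(-5 + 5) = (511/41 + (-14 - 1*64)) + 19 = (511/41 + (-14 - 64)) + 19 = (511/41 - 78) + 19 = -2687/41 + 19 = -1908/41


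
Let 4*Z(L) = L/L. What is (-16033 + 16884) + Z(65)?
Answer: 3405/4 ≈ 851.25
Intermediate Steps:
Z(L) = ¼ (Z(L) = (L/L)/4 = (¼)*1 = ¼)
(-16033 + 16884) + Z(65) = (-16033 + 16884) + ¼ = 851 + ¼ = 3405/4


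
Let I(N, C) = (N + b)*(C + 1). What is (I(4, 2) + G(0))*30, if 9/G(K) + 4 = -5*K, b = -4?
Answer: -135/2 ≈ -67.500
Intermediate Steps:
I(N, C) = (1 + C)*(-4 + N) (I(N, C) = (N - 4)*(C + 1) = (-4 + N)*(1 + C) = (1 + C)*(-4 + N))
G(K) = 9/(-4 - 5*K)
(I(4, 2) + G(0))*30 = ((-4 + 4 - 4*2 + 2*4) - 9/(4 + 5*0))*30 = ((-4 + 4 - 8 + 8) - 9/(4 + 0))*30 = (0 - 9/4)*30 = -9/4*30 = -135/2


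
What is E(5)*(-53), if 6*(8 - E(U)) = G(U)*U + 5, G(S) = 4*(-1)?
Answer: -1113/2 ≈ -556.50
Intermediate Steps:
G(S) = -4
E(U) = 43/6 + 2*U/3 (E(U) = 8 - (-4*U + 5)/6 = 8 - (5 - 4*U)/6 = 8 + (-⅚ + 2*U/3) = 43/6 + 2*U/3)
E(5)*(-53) = (43/6 + (⅔)*5)*(-53) = (43/6 + 10/3)*(-53) = (21/2)*(-53) = -1113/2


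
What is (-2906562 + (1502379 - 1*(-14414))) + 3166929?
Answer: 1777160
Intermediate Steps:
(-2906562 + (1502379 - 1*(-14414))) + 3166929 = (-2906562 + (1502379 + 14414)) + 3166929 = (-2906562 + 1516793) + 3166929 = -1389769 + 3166929 = 1777160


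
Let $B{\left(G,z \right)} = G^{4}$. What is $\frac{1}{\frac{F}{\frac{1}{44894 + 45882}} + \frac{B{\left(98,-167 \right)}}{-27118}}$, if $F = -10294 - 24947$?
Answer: $- \frac{1937}{6196541288336} \approx -3.1259 \cdot 10^{-10}$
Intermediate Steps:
$F = -35241$ ($F = -10294 - 24947 = -35241$)
$\frac{1}{\frac{F}{\frac{1}{44894 + 45882}} + \frac{B{\left(98,-167 \right)}}{-27118}} = \frac{1}{- \frac{35241}{\frac{1}{44894 + 45882}} + \frac{98^{4}}{-27118}} = \frac{1}{- \frac{35241}{\frac{1}{90776}} + 92236816 \left(- \frac{1}{27118}\right)} = \frac{1}{- 35241 \frac{1}{\frac{1}{90776}} - \frac{6588344}{1937}} = \frac{1}{\left(-35241\right) 90776 - \frac{6588344}{1937}} = \frac{1}{-3199037016 - \frac{6588344}{1937}} = \frac{1}{- \frac{6196541288336}{1937}} = - \frac{1937}{6196541288336}$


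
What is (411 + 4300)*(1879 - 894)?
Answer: 4640335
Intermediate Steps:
(411 + 4300)*(1879 - 894) = 4711*985 = 4640335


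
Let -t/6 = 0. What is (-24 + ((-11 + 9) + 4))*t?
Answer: 0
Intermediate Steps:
t = 0 (t = -6*0 = 0)
(-24 + ((-11 + 9) + 4))*t = (-24 + ((-11 + 9) + 4))*0 = (-24 + (-2 + 4))*0 = (-24 + 2)*0 = -22*0 = 0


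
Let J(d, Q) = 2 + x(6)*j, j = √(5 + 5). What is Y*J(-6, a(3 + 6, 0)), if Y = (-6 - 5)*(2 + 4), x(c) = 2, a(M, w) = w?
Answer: -132 - 132*√10 ≈ -549.42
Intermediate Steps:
j = √10 ≈ 3.1623
Y = -66 (Y = -11*6 = -66)
J(d, Q) = 2 + 2*√10
Y*J(-6, a(3 + 6, 0)) = -66*(2 + 2*√10) = -132 - 132*√10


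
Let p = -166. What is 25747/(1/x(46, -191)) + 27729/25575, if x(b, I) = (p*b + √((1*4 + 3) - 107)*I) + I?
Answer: -1717973071482/8525 - 49176770*I ≈ -2.0152e+8 - 4.9177e+7*I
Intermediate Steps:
x(b, I) = I - 166*b + 10*I*I (x(b, I) = (-166*b + √((1*4 + 3) - 107)*I) + I = (-166*b + √((4 + 3) - 107)*I) + I = (-166*b + √(7 - 107)*I) + I = (-166*b + √(-100)*I) + I = (-166*b + (10*I)*I) + I = (-166*b + 10*I*I) + I = I - 166*b + 10*I*I)
25747/(1/x(46, -191)) + 27729/25575 = 25747/(1/(-191 - 166*46 + 10*I*(-191))) + 27729/25575 = 25747/(1/(-191 - 7636 - 1910*I)) + 27729*(1/25575) = 25747/(1/(-7827 - 1910*I)) + 9243/8525 = 25747/(((-7827 + 1910*I)/64910029)) + 9243/8525 = 25747*(-7827 - 1910*I) + 9243/8525 = (-201521769 - 49176770*I) + 9243/8525 = -1717973071482/8525 - 49176770*I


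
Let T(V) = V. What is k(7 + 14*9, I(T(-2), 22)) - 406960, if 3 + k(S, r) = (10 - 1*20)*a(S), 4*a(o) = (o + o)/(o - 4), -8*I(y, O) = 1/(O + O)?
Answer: -52498892/129 ≈ -4.0697e+5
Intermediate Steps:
I(y, O) = -1/(16*O) (I(y, O) = -1/(8*(O + O)) = -1/(2*O)/8 = -1/(16*O))
a(o) = o/(2*(-4 + o)) (a(o) = ((o + o)/(o - 4))/4 = ((2*o)/(-4 + o))/4 = (2*o/(-4 + o))/4 = o/(2*(-4 + o)))
k(S, r) = -3 - 5*S/(-4 + S) (k(S, r) = -3 + (10 - 1*20)*(S/(2*(-4 + S))) = -3 + (10 - 20)*(S/(2*(-4 + S))) = -3 - 5*S/(-4 + S))
k(7 + 14*9, I(T(-2), 22)) - 406960 = 4*(3 - 2*(7 + 14*9))/(-4 + (7 + 14*9)) - 406960 = 4*(3 - 2*(7 + 126))/(-4 + (7 + 126)) - 406960 = 4*(3 - 2*133)/(-4 + 133) - 406960 = 4*(3 - 266)/129 - 406960 = 4*(1/129)*(-263) - 406960 = -1052/129 - 406960 = -52498892/129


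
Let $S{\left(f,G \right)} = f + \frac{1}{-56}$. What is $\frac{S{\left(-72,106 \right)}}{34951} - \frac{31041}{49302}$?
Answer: $- \frac{3386334359}{5360924184} \approx -0.63167$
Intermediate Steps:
$S{\left(f,G \right)} = - \frac{1}{56} + f$ ($S{\left(f,G \right)} = f - \frac{1}{56} = - \frac{1}{56} + f$)
$\frac{S{\left(-72,106 \right)}}{34951} - \frac{31041}{49302} = \frac{- \frac{1}{56} - 72}{34951} - \frac{31041}{49302} = \left(- \frac{4033}{56}\right) \frac{1}{34951} - \frac{3449}{5478} = - \frac{4033}{1957256} - \frac{3449}{5478} = - \frac{3386334359}{5360924184}$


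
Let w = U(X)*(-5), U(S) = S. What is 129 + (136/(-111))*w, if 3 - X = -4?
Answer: 19079/111 ≈ 171.88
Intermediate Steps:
X = 7 (X = 3 - 1*(-4) = 3 + 4 = 7)
w = -35 (w = 7*(-5) = -35)
129 + (136/(-111))*w = 129 + (136/(-111))*(-35) = 129 + (136*(-1/111))*(-35) = 129 - 136/111*(-35) = 129 + 4760/111 = 19079/111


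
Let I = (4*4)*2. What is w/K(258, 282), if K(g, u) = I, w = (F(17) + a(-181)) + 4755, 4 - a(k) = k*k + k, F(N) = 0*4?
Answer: -27821/32 ≈ -869.41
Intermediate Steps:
I = 32 (I = 16*2 = 32)
F(N) = 0
a(k) = 4 - k - k² (a(k) = 4 - (k*k + k) = 4 - (k² + k) = 4 - (k + k²) = 4 + (-k - k²) = 4 - k - k²)
w = -27821 (w = (0 + (4 - 1*(-181) - 1*(-181)²)) + 4755 = (0 + (4 + 181 - 1*32761)) + 4755 = (0 + (4 + 181 - 32761)) + 4755 = (0 - 32576) + 4755 = -32576 + 4755 = -27821)
K(g, u) = 32
w/K(258, 282) = -27821/32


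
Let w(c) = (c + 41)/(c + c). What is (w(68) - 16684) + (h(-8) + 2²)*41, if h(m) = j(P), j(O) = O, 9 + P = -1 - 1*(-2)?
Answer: -2291219/136 ≈ -16847.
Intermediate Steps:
P = -8 (P = -9 + (-1 - 1*(-2)) = -9 + (-1 + 2) = -9 + 1 = -8)
h(m) = -8
w(c) = (41 + c)/(2*c) (w(c) = (41 + c)/((2*c)) = (41 + c)*(1/(2*c)) = (41 + c)/(2*c))
(w(68) - 16684) + (h(-8) + 2²)*41 = ((½)*(41 + 68)/68 - 16684) + (-8 + 2²)*41 = ((½)*(1/68)*109 - 16684) + (-8 + 4)*41 = (109/136 - 16684) - 4*41 = -2268915/136 - 164 = -2291219/136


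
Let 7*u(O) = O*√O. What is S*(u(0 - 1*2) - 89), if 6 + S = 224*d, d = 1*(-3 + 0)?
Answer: 60342 + 1356*I*√2/7 ≈ 60342.0 + 273.95*I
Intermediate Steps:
d = -3 (d = 1*(-3) = -3)
u(O) = O^(3/2)/7 (u(O) = (O*√O)/7 = O^(3/2)/7)
S = -678 (S = -6 + 224*(-3) = -6 - 672 = -678)
S*(u(0 - 1*2) - 89) = -678*((0 - 1*2)^(3/2)/7 - 89) = -678*((0 - 2)^(3/2)/7 - 89) = -678*((-2)^(3/2)/7 - 89) = -678*((-2*I*√2)/7 - 89) = -678*(-2*I*√2/7 - 89) = -678*(-89 - 2*I*√2/7) = 60342 + 1356*I*√2/7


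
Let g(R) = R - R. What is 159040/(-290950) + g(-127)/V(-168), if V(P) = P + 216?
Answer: -15904/29095 ≈ -0.54662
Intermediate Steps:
g(R) = 0
V(P) = 216 + P
159040/(-290950) + g(-127)/V(-168) = 159040/(-290950) + 0/(216 - 168) = 159040*(-1/290950) + 0/48 = -15904/29095 + 0*(1/48) = -15904/29095 + 0 = -15904/29095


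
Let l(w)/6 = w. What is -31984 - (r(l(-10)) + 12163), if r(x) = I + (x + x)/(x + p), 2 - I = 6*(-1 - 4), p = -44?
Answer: -574342/13 ≈ -44180.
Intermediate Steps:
l(w) = 6*w
I = 32 (I = 2 - 6*(-1 - 4) = 2 - 6*(-5) = 2 - 1*(-30) = 2 + 30 = 32)
r(x) = 32 + 2*x/(-44 + x) (r(x) = 32 + (x + x)/(x - 44) = 32 + (2*x)/(-44 + x) = 32 + 2*x/(-44 + x))
-31984 - (r(l(-10)) + 12163) = -31984 - (2*(-704 + 17*(6*(-10)))/(-44 + 6*(-10)) + 12163) = -31984 - (2*(-704 + 17*(-60))/(-44 - 60) + 12163) = -31984 - (2*(-704 - 1020)/(-104) + 12163) = -31984 - (2*(-1/104)*(-1724) + 12163) = -31984 - (431/13 + 12163) = -31984 - 1*158550/13 = -31984 - 158550/13 = -574342/13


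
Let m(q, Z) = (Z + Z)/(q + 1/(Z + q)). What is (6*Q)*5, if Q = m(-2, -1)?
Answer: 180/7 ≈ 25.714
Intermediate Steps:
m(q, Z) = 2*Z/(q + 1/(Z + q)) (m(q, Z) = (2*Z)/(q + 1/(Z + q)) = 2*Z/(q + 1/(Z + q)))
Q = 6/7 (Q = 2*(-1)*(-1 - 2)/(1 + (-2)² - 1*(-2)) = 2*(-1)*(-3)/(1 + 4 + 2) = 2*(-1)*(-3)/7 = 2*(-1)*(⅐)*(-3) = 6/7 ≈ 0.85714)
(6*Q)*5 = (6*(6/7))*5 = (36/7)*5 = 180/7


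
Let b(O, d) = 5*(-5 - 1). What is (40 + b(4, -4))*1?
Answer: 10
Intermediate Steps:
b(O, d) = -30 (b(O, d) = 5*(-6) = -30)
(40 + b(4, -4))*1 = (40 - 30)*1 = 10*1 = 10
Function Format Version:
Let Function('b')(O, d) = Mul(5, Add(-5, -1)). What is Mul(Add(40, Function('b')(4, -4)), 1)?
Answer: 10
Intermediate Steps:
Function('b')(O, d) = -30 (Function('b')(O, d) = Mul(5, -6) = -30)
Mul(Add(40, Function('b')(4, -4)), 1) = Mul(Add(40, -30), 1) = Mul(10, 1) = 10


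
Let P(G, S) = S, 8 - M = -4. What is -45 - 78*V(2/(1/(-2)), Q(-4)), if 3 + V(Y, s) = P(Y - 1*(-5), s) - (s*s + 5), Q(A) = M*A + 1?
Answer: 176547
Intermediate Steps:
M = 12 (M = 8 - 1*(-4) = 8 + 4 = 12)
Q(A) = 1 + 12*A (Q(A) = 12*A + 1 = 1 + 12*A)
V(Y, s) = -8 + s - s**2 (V(Y, s) = -3 + (s - (s*s + 5)) = -3 + (s - (s**2 + 5)) = -3 + (s - (5 + s**2)) = -3 + (s + (-5 - s**2)) = -3 + (-5 + s - s**2) = -8 + s - s**2)
-45 - 78*V(2/(1/(-2)), Q(-4)) = -45 - 78*(-8 + (1 + 12*(-4)) - (1 + 12*(-4))**2) = -45 - 78*(-8 + (1 - 48) - (1 - 48)**2) = -45 - 78*(-8 - 47 - 1*(-47)**2) = -45 - 78*(-8 - 47 - 1*2209) = -45 - 78*(-8 - 47 - 2209) = -45 - 78*(-2264) = -45 + 176592 = 176547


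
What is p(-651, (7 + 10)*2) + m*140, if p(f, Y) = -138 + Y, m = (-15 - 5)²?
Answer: 55896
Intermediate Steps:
m = 400 (m = (-20)² = 400)
p(-651, (7 + 10)*2) + m*140 = (-138 + (7 + 10)*2) + 400*140 = (-138 + 17*2) + 56000 = (-138 + 34) + 56000 = -104 + 56000 = 55896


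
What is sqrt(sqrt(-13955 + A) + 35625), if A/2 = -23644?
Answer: sqrt(35625 + I*sqrt(61243)) ≈ 188.75 + 0.6556*I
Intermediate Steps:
A = -47288 (A = 2*(-23644) = -47288)
sqrt(sqrt(-13955 + A) + 35625) = sqrt(sqrt(-13955 - 47288) + 35625) = sqrt(sqrt(-61243) + 35625) = sqrt(I*sqrt(61243) + 35625) = sqrt(35625 + I*sqrt(61243))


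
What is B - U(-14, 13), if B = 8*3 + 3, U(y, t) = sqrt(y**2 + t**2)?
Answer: 27 - sqrt(365) ≈ 7.8950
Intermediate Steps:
U(y, t) = sqrt(t**2 + y**2)
B = 27 (B = 24 + 3 = 27)
B - U(-14, 13) = 27 - sqrt(13**2 + (-14)**2) = 27 - sqrt(169 + 196) = 27 - sqrt(365)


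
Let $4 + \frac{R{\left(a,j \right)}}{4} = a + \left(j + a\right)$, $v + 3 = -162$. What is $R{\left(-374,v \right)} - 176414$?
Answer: $-180082$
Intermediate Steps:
$v = -165$ ($v = -3 - 162 = -165$)
$R{\left(a,j \right)} = -16 + 4 j + 8 a$ ($R{\left(a,j \right)} = -16 + 4 \left(a + \left(j + a\right)\right) = -16 + 4 \left(a + \left(a + j\right)\right) = -16 + 4 \left(j + 2 a\right) = -16 + \left(4 j + 8 a\right) = -16 + 4 j + 8 a$)
$R{\left(-374,v \right)} - 176414 = \left(-16 + 4 \left(-165\right) + 8 \left(-374\right)\right) - 176414 = \left(-16 - 660 - 2992\right) - 176414 = -3668 - 176414 = -180082$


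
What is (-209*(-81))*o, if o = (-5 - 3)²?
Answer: 1083456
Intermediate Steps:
o = 64 (o = (-8)² = 64)
(-209*(-81))*o = -209*(-81)*64 = 16929*64 = 1083456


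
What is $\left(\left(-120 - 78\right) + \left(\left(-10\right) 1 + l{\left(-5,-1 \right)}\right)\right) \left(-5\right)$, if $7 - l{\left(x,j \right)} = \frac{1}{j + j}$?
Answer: $\frac{2005}{2} \approx 1002.5$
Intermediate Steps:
$l{\left(x,j \right)} = 7 - \frac{1}{2 j}$ ($l{\left(x,j \right)} = 7 - \frac{1}{j + j} = 7 - \frac{1}{2 j}$)
$\left(\left(-120 - 78\right) + \left(\left(-10\right) 1 + l{\left(-5,-1 \right)}\right)\right) \left(-5\right) = \left(\left(-120 - 78\right) + \left(\left(-10\right) 1 + \left(7 - \frac{1}{2 \left(-1\right)}\right)\right)\right) \left(-5\right) = \left(-198 + \left(-10 + \left(7 - - \frac{1}{2}\right)\right)\right) \left(-5\right) = \left(-198 + \left(-10 + \left(7 + \frac{1}{2}\right)\right)\right) \left(-5\right) = \left(-198 + \left(-10 + \frac{15}{2}\right)\right) \left(-5\right) = \left(-198 - \frac{5}{2}\right) \left(-5\right) = \left(- \frac{401}{2}\right) \left(-5\right) = \frac{2005}{2}$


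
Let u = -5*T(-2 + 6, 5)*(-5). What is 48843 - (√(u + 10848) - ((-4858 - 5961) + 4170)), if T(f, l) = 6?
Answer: 42194 - 3*√1222 ≈ 42089.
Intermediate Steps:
u = 150 (u = -5*6*(-5) = -30*(-5) = 150)
48843 - (√(u + 10848) - ((-4858 - 5961) + 4170)) = 48843 - (√(150 + 10848) - ((-4858 - 5961) + 4170)) = 48843 - (√10998 - (-10819 + 4170)) = 48843 - (3*√1222 - 1*(-6649)) = 48843 - (3*√1222 + 6649) = 48843 - (6649 + 3*√1222) = 48843 + (-6649 - 3*√1222) = 42194 - 3*√1222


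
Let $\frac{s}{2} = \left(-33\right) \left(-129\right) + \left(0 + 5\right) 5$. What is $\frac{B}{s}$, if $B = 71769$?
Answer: $\frac{71769}{8564} \approx 8.3803$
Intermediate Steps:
$s = 8564$ ($s = 2 \left(\left(-33\right) \left(-129\right) + \left(0 + 5\right) 5\right) = 2 \left(4257 + 5 \cdot 5\right) = 2 \left(4257 + 25\right) = 2 \cdot 4282 = 8564$)
$\frac{B}{s} = \frac{71769}{8564}$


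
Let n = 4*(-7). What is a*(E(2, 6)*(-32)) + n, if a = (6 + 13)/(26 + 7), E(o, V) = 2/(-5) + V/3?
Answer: -9484/165 ≈ -57.479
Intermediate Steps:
E(o, V) = -⅖ + V/3 (E(o, V) = 2*(-⅕) + V*(⅓) = -⅖ + V/3)
n = -28
a = 19/33 ≈ 0.57576
a*(E(2, 6)*(-32)) + n = 19*((-⅖ + (⅓)*6)*(-32))/33 - 28 = 19*((-⅖ + 2)*(-32))/33 - 28 = 19*((8/5)*(-32))/33 - 28 = (19/33)*(-256/5) - 28 = -4864/165 - 28 = -9484/165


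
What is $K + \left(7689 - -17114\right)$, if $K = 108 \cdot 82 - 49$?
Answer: $33610$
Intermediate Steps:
$K = 8807$ ($K = 8856 - 49 = 8807$)
$K + \left(7689 - -17114\right) = 8807 + \left(7689 - -17114\right) = 8807 + \left(7689 + 17114\right) = 8807 + 24803 = 33610$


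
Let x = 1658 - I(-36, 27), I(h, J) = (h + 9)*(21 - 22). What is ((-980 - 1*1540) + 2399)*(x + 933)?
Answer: -310244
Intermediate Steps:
I(h, J) = -9 - h (I(h, J) = (9 + h)*(-1) = -9 - h)
x = 1631 (x = 1658 - (-9 - 1*(-36)) = 1658 - (-9 + 36) = 1658 - 1*27 = 1658 - 27 = 1631)
((-980 - 1*1540) + 2399)*(x + 933) = ((-980 - 1*1540) + 2399)*(1631 + 933) = ((-980 - 1540) + 2399)*2564 = (-2520 + 2399)*2564 = -121*2564 = -310244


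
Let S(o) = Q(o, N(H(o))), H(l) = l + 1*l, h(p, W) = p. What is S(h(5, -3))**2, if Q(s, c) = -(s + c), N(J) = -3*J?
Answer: 625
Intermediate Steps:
H(l) = 2*l (H(l) = l + l = 2*l)
Q(s, c) = -c - s (Q(s, c) = -(c + s) = -c - s)
S(o) = 5*o (S(o) = -(-3)*2*o - o = -(-6)*o - o = 6*o - o = 5*o)
S(h(5, -3))**2 = (5*5)**2 = 25**2 = 625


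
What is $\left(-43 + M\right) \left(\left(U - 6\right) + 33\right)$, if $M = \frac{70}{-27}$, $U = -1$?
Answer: $- \frac{32006}{27} \approx -1185.4$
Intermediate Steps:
$M = - \frac{70}{27}$ ($M = 70 \left(- \frac{1}{27}\right) = - \frac{70}{27} \approx -2.5926$)
$\left(-43 + M\right) \left(\left(U - 6\right) + 33\right) = \left(-43 - \frac{70}{27}\right) \left(\left(-1 - 6\right) + 33\right) = - \frac{1231 \left(-7 + 33\right)}{27} = \left(- \frac{1231}{27}\right) 26 = - \frac{32006}{27}$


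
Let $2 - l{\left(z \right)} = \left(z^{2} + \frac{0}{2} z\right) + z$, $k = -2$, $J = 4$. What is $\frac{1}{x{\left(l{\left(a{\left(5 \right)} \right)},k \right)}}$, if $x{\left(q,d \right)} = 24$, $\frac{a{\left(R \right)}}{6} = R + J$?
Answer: $\frac{1}{24} \approx 0.041667$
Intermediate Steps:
$a{\left(R \right)} = 24 + 6 R$ ($a{\left(R \right)} = 6 \left(R + 4\right) = 6 \left(4 + R\right) = 24 + 6 R$)
$l{\left(z \right)} = 2 - z - z^{2}$ ($l{\left(z \right)} = 2 - \left(\left(z^{2} + \frac{0}{2} z\right) + z\right) = 2 - \left(\left(z^{2} + 0 \cdot \frac{1}{2} z\right) + z\right) = 2 - \left(\left(z^{2} + 0 z\right) + z\right) = 2 - \left(\left(z^{2} + 0\right) + z\right) = 2 - \left(z^{2} + z\right) = 2 - \left(z + z^{2}\right) = 2 - z - z^{2}$)
$\frac{1}{x{\left(l{\left(a{\left(5 \right)} \right)},k \right)}} = \frac{1}{24}$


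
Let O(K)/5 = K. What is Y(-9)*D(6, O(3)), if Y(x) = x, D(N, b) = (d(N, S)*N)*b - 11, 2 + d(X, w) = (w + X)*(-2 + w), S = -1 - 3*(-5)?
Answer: -192681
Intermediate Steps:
S = 14 (S = -1 + 15 = 14)
d(X, w) = -2 + (-2 + w)*(X + w) (d(X, w) = -2 + (w + X)*(-2 + w) = -2 + (X + w)*(-2 + w) = -2 + (-2 + w)*(X + w))
O(K) = 5*K
D(N, b) = -11 + N*b*(166 + 12*N) (D(N, b) = ((-2 + 14² - 2*N - 2*14 + N*14)*N)*b - 11 = ((-2 + 196 - 2*N - 28 + 14*N)*N)*b - 11 = ((166 + 12*N)*N)*b - 11 = (N*(166 + 12*N))*b - 11 = N*b*(166 + 12*N) - 11 = -11 + N*b*(166 + 12*N))
Y(-9)*D(6, O(3)) = -9*(-11 + 2*6*(5*3)*(83 + 6*6)) = -9*(-11 + 2*6*15*(83 + 36)) = -9*(-11 + 2*6*15*119) = -9*(-11 + 21420) = -9*21409 = -192681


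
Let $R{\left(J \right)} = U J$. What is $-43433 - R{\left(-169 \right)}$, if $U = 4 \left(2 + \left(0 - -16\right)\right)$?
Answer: $-31265$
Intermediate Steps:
$U = 72$ ($U = 4 \left(2 + \left(0 + 16\right)\right) = 4 \left(2 + 16\right) = 4 \cdot 18 = 72$)
$R{\left(J \right)} = 72 J$
$-43433 - R{\left(-169 \right)} = -43433 - 72 \left(-169\right) = -43433 - -12168 = -43433 + 12168 = -31265$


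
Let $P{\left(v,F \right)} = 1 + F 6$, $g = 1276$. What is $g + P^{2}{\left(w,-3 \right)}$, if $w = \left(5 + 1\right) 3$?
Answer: $1565$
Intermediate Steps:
$w = 18$ ($w = 6 \cdot 3 = 18$)
$P{\left(v,F \right)} = 1 + 6 F$
$g + P^{2}{\left(w,-3 \right)} = 1276 + \left(1 + 6 \left(-3\right)\right)^{2} = 1276 + \left(1 - 18\right)^{2} = 1276 + \left(-17\right)^{2} = 1276 + 289 = 1565$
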